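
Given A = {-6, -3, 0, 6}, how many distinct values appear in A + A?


A + A = {a + a' : a, a' ∈ A}; |A| = 4.
General bounds: 2|A| - 1 ≤ |A + A| ≤ |A|(|A|+1)/2, i.e. 7 ≤ |A + A| ≤ 10.
Lower bound 2|A|-1 is attained iff A is an arithmetic progression.
Enumerate sums a + a' for a ≤ a' (symmetric, so this suffices):
a = -6: -6+-6=-12, -6+-3=-9, -6+0=-6, -6+6=0
a = -3: -3+-3=-6, -3+0=-3, -3+6=3
a = 0: 0+0=0, 0+6=6
a = 6: 6+6=12
Distinct sums: {-12, -9, -6, -3, 0, 3, 6, 12}
|A + A| = 8

|A + A| = 8


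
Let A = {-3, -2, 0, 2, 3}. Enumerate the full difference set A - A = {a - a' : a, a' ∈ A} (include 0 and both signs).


A - A = {a - a' : a, a' ∈ A}.
Compute a - a' for each ordered pair (a, a'):
a = -3: -3--3=0, -3--2=-1, -3-0=-3, -3-2=-5, -3-3=-6
a = -2: -2--3=1, -2--2=0, -2-0=-2, -2-2=-4, -2-3=-5
a = 0: 0--3=3, 0--2=2, 0-0=0, 0-2=-2, 0-3=-3
a = 2: 2--3=5, 2--2=4, 2-0=2, 2-2=0, 2-3=-1
a = 3: 3--3=6, 3--2=5, 3-0=3, 3-2=1, 3-3=0
Collecting distinct values (and noting 0 appears from a-a):
A - A = {-6, -5, -4, -3, -2, -1, 0, 1, 2, 3, 4, 5, 6}
|A - A| = 13

A - A = {-6, -5, -4, -3, -2, -1, 0, 1, 2, 3, 4, 5, 6}


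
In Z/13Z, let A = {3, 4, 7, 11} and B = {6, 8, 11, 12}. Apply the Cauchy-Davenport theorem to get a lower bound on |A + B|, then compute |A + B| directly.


Cauchy-Davenport: |A + B| ≥ min(p, |A| + |B| - 1) for A, B nonempty in Z/pZ.
|A| = 4, |B| = 4, p = 13.
CD lower bound = min(13, 4 + 4 - 1) = min(13, 7) = 7.
Compute A + B mod 13 directly:
a = 3: 3+6=9, 3+8=11, 3+11=1, 3+12=2
a = 4: 4+6=10, 4+8=12, 4+11=2, 4+12=3
a = 7: 7+6=0, 7+8=2, 7+11=5, 7+12=6
a = 11: 11+6=4, 11+8=6, 11+11=9, 11+12=10
A + B = {0, 1, 2, 3, 4, 5, 6, 9, 10, 11, 12}, so |A + B| = 11.
Verify: 11 ≥ 7? Yes ✓.

CD lower bound = 7, actual |A + B| = 11.


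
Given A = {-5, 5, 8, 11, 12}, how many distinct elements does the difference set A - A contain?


A - A = {a - a' : a, a' ∈ A}; |A| = 5.
Bounds: 2|A|-1 ≤ |A - A| ≤ |A|² - |A| + 1, i.e. 9 ≤ |A - A| ≤ 21.
Note: 0 ∈ A - A always (from a - a). The set is symmetric: if d ∈ A - A then -d ∈ A - A.
Enumerate nonzero differences d = a - a' with a > a' (then include -d):
Positive differences: {1, 3, 4, 6, 7, 10, 13, 16, 17}
Full difference set: {0} ∪ (positive diffs) ∪ (negative diffs).
|A - A| = 1 + 2·9 = 19 (matches direct enumeration: 19).

|A - A| = 19


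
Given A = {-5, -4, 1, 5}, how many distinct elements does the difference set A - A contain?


A - A = {a - a' : a, a' ∈ A}; |A| = 4.
Bounds: 2|A|-1 ≤ |A - A| ≤ |A|² - |A| + 1, i.e. 7 ≤ |A - A| ≤ 13.
Note: 0 ∈ A - A always (from a - a). The set is symmetric: if d ∈ A - A then -d ∈ A - A.
Enumerate nonzero differences d = a - a' with a > a' (then include -d):
Positive differences: {1, 4, 5, 6, 9, 10}
Full difference set: {0} ∪ (positive diffs) ∪ (negative diffs).
|A - A| = 1 + 2·6 = 13 (matches direct enumeration: 13).

|A - A| = 13


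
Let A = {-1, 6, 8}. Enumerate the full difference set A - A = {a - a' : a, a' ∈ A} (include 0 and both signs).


A - A = {a - a' : a, a' ∈ A}.
Compute a - a' for each ordered pair (a, a'):
a = -1: -1--1=0, -1-6=-7, -1-8=-9
a = 6: 6--1=7, 6-6=0, 6-8=-2
a = 8: 8--1=9, 8-6=2, 8-8=0
Collecting distinct values (and noting 0 appears from a-a):
A - A = {-9, -7, -2, 0, 2, 7, 9}
|A - A| = 7

A - A = {-9, -7, -2, 0, 2, 7, 9}


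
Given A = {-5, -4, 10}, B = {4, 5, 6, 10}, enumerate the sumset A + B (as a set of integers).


A + B = {a + b : a ∈ A, b ∈ B}.
Enumerate all |A|·|B| = 3·4 = 12 pairs (a, b) and collect distinct sums.
a = -5: -5+4=-1, -5+5=0, -5+6=1, -5+10=5
a = -4: -4+4=0, -4+5=1, -4+6=2, -4+10=6
a = 10: 10+4=14, 10+5=15, 10+6=16, 10+10=20
Collecting distinct sums: A + B = {-1, 0, 1, 2, 5, 6, 14, 15, 16, 20}
|A + B| = 10

A + B = {-1, 0, 1, 2, 5, 6, 14, 15, 16, 20}


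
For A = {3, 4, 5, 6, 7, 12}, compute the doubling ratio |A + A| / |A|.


|A| = 6.
Compute A + A by enumerating all 36 pairs.
A + A = {6, 7, 8, 9, 10, 11, 12, 13, 14, 15, 16, 17, 18, 19, 24}, so |A + A| = 15.
K = |A + A| / |A| = 15/6 = 5/2 ≈ 2.5000.
Reference: AP of size 6 gives K = 11/6 ≈ 1.8333; a fully generic set of size 6 gives K ≈ 3.5000.

|A| = 6, |A + A| = 15, K = 15/6 = 5/2.


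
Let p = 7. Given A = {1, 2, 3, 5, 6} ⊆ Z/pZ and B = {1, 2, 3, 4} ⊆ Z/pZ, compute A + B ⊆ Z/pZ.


Work in Z/7Z: reduce every sum a + b modulo 7.
Enumerate all 20 pairs:
a = 1: 1+1=2, 1+2=3, 1+3=4, 1+4=5
a = 2: 2+1=3, 2+2=4, 2+3=5, 2+4=6
a = 3: 3+1=4, 3+2=5, 3+3=6, 3+4=0
a = 5: 5+1=6, 5+2=0, 5+3=1, 5+4=2
a = 6: 6+1=0, 6+2=1, 6+3=2, 6+4=3
Distinct residues collected: {0, 1, 2, 3, 4, 5, 6}
|A + B| = 7 (out of 7 total residues).

A + B = {0, 1, 2, 3, 4, 5, 6}


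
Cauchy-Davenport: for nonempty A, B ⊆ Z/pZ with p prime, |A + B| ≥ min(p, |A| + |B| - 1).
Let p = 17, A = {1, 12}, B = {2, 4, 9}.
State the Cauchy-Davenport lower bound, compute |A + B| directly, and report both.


Cauchy-Davenport: |A + B| ≥ min(p, |A| + |B| - 1) for A, B nonempty in Z/pZ.
|A| = 2, |B| = 3, p = 17.
CD lower bound = min(17, 2 + 3 - 1) = min(17, 4) = 4.
Compute A + B mod 17 directly:
a = 1: 1+2=3, 1+4=5, 1+9=10
a = 12: 12+2=14, 12+4=16, 12+9=4
A + B = {3, 4, 5, 10, 14, 16}, so |A + B| = 6.
Verify: 6 ≥ 4? Yes ✓.

CD lower bound = 4, actual |A + B| = 6.


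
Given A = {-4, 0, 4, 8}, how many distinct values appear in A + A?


A + A = {a + a' : a, a' ∈ A}; |A| = 4.
General bounds: 2|A| - 1 ≤ |A + A| ≤ |A|(|A|+1)/2, i.e. 7 ≤ |A + A| ≤ 10.
Lower bound 2|A|-1 is attained iff A is an arithmetic progression.
Enumerate sums a + a' for a ≤ a' (symmetric, so this suffices):
a = -4: -4+-4=-8, -4+0=-4, -4+4=0, -4+8=4
a = 0: 0+0=0, 0+4=4, 0+8=8
a = 4: 4+4=8, 4+8=12
a = 8: 8+8=16
Distinct sums: {-8, -4, 0, 4, 8, 12, 16}
|A + A| = 7

|A + A| = 7


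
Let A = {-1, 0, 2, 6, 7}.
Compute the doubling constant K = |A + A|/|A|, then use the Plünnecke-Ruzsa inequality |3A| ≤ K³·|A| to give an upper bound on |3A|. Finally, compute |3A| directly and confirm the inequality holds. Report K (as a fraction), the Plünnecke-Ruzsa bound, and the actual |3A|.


|A| = 5.
Step 1: Compute A + A by enumerating all 25 pairs.
A + A = {-2, -1, 0, 1, 2, 4, 5, 6, 7, 8, 9, 12, 13, 14}, so |A + A| = 14.
Step 2: Doubling constant K = |A + A|/|A| = 14/5 = 14/5 ≈ 2.8000.
Step 3: Plünnecke-Ruzsa gives |3A| ≤ K³·|A| = (2.8000)³ · 5 ≈ 109.7600.
Step 4: Compute 3A = A + A + A directly by enumerating all triples (a,b,c) ∈ A³; |3A| = 24.
Step 5: Check 24 ≤ 109.7600? Yes ✓.

K = 14/5, Plünnecke-Ruzsa bound K³|A| ≈ 109.7600, |3A| = 24, inequality holds.


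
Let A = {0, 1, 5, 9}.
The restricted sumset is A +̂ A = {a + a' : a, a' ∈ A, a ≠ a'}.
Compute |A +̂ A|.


Restricted sumset: A +̂ A = {a + a' : a ∈ A, a' ∈ A, a ≠ a'}.
Equivalently, take A + A and drop any sum 2a that is achievable ONLY as a + a for a ∈ A (i.e. sums representable only with equal summands).
Enumerate pairs (a, a') with a < a' (symmetric, so each unordered pair gives one sum; this covers all a ≠ a'):
  0 + 1 = 1
  0 + 5 = 5
  0 + 9 = 9
  1 + 5 = 6
  1 + 9 = 10
  5 + 9 = 14
Collected distinct sums: {1, 5, 6, 9, 10, 14}
|A +̂ A| = 6
(Reference bound: |A +̂ A| ≥ 2|A| - 3 for |A| ≥ 2, with |A| = 4 giving ≥ 5.)

|A +̂ A| = 6


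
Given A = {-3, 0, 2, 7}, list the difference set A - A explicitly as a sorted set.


A - A = {a - a' : a, a' ∈ A}.
Compute a - a' for each ordered pair (a, a'):
a = -3: -3--3=0, -3-0=-3, -3-2=-5, -3-7=-10
a = 0: 0--3=3, 0-0=0, 0-2=-2, 0-7=-7
a = 2: 2--3=5, 2-0=2, 2-2=0, 2-7=-5
a = 7: 7--3=10, 7-0=7, 7-2=5, 7-7=0
Collecting distinct values (and noting 0 appears from a-a):
A - A = {-10, -7, -5, -3, -2, 0, 2, 3, 5, 7, 10}
|A - A| = 11

A - A = {-10, -7, -5, -3, -2, 0, 2, 3, 5, 7, 10}


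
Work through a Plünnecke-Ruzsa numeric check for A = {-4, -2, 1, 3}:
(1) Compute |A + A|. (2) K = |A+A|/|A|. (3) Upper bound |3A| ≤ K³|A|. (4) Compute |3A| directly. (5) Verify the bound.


|A| = 4.
Step 1: Compute A + A by enumerating all 16 pairs.
A + A = {-8, -6, -4, -3, -1, 1, 2, 4, 6}, so |A + A| = 9.
Step 2: Doubling constant K = |A + A|/|A| = 9/4 = 9/4 ≈ 2.2500.
Step 3: Plünnecke-Ruzsa gives |3A| ≤ K³·|A| = (2.2500)³ · 4 ≈ 45.5625.
Step 4: Compute 3A = A + A + A directly by enumerating all triples (a,b,c) ∈ A³; |3A| = 16.
Step 5: Check 16 ≤ 45.5625? Yes ✓.

K = 9/4, Plünnecke-Ruzsa bound K³|A| ≈ 45.5625, |3A| = 16, inequality holds.


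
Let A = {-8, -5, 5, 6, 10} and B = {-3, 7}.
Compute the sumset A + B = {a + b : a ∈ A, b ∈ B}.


A + B = {a + b : a ∈ A, b ∈ B}.
Enumerate all |A|·|B| = 5·2 = 10 pairs (a, b) and collect distinct sums.
a = -8: -8+-3=-11, -8+7=-1
a = -5: -5+-3=-8, -5+7=2
a = 5: 5+-3=2, 5+7=12
a = 6: 6+-3=3, 6+7=13
a = 10: 10+-3=7, 10+7=17
Collecting distinct sums: A + B = {-11, -8, -1, 2, 3, 7, 12, 13, 17}
|A + B| = 9

A + B = {-11, -8, -1, 2, 3, 7, 12, 13, 17}


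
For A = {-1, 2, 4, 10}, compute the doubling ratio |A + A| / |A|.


|A| = 4.
Compute A + A by enumerating all 16 pairs.
A + A = {-2, 1, 3, 4, 6, 8, 9, 12, 14, 20}, so |A + A| = 10.
K = |A + A| / |A| = 10/4 = 5/2 ≈ 2.5000.
Reference: AP of size 4 gives K = 7/4 ≈ 1.7500; a fully generic set of size 4 gives K ≈ 2.5000.

|A| = 4, |A + A| = 10, K = 10/4 = 5/2.


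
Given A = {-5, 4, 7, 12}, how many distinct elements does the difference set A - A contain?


A - A = {a - a' : a, a' ∈ A}; |A| = 4.
Bounds: 2|A|-1 ≤ |A - A| ≤ |A|² - |A| + 1, i.e. 7 ≤ |A - A| ≤ 13.
Note: 0 ∈ A - A always (from a - a). The set is symmetric: if d ∈ A - A then -d ∈ A - A.
Enumerate nonzero differences d = a - a' with a > a' (then include -d):
Positive differences: {3, 5, 8, 9, 12, 17}
Full difference set: {0} ∪ (positive diffs) ∪ (negative diffs).
|A - A| = 1 + 2·6 = 13 (matches direct enumeration: 13).

|A - A| = 13


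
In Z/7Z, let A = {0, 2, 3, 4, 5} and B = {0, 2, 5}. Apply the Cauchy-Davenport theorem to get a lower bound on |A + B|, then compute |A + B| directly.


Cauchy-Davenport: |A + B| ≥ min(p, |A| + |B| - 1) for A, B nonempty in Z/pZ.
|A| = 5, |B| = 3, p = 7.
CD lower bound = min(7, 5 + 3 - 1) = min(7, 7) = 7.
Compute A + B mod 7 directly:
a = 0: 0+0=0, 0+2=2, 0+5=5
a = 2: 2+0=2, 2+2=4, 2+5=0
a = 3: 3+0=3, 3+2=5, 3+5=1
a = 4: 4+0=4, 4+2=6, 4+5=2
a = 5: 5+0=5, 5+2=0, 5+5=3
A + B = {0, 1, 2, 3, 4, 5, 6}, so |A + B| = 7.
Verify: 7 ≥ 7? Yes ✓.

CD lower bound = 7, actual |A + B| = 7.


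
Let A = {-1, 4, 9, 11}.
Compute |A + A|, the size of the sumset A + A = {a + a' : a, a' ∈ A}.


A + A = {a + a' : a, a' ∈ A}; |A| = 4.
General bounds: 2|A| - 1 ≤ |A + A| ≤ |A|(|A|+1)/2, i.e. 7 ≤ |A + A| ≤ 10.
Lower bound 2|A|-1 is attained iff A is an arithmetic progression.
Enumerate sums a + a' for a ≤ a' (symmetric, so this suffices):
a = -1: -1+-1=-2, -1+4=3, -1+9=8, -1+11=10
a = 4: 4+4=8, 4+9=13, 4+11=15
a = 9: 9+9=18, 9+11=20
a = 11: 11+11=22
Distinct sums: {-2, 3, 8, 10, 13, 15, 18, 20, 22}
|A + A| = 9

|A + A| = 9


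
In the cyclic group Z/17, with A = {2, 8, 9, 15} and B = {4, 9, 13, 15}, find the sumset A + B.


Work in Z/17Z: reduce every sum a + b modulo 17.
Enumerate all 16 pairs:
a = 2: 2+4=6, 2+9=11, 2+13=15, 2+15=0
a = 8: 8+4=12, 8+9=0, 8+13=4, 8+15=6
a = 9: 9+4=13, 9+9=1, 9+13=5, 9+15=7
a = 15: 15+4=2, 15+9=7, 15+13=11, 15+15=13
Distinct residues collected: {0, 1, 2, 4, 5, 6, 7, 11, 12, 13, 15}
|A + B| = 11 (out of 17 total residues).

A + B = {0, 1, 2, 4, 5, 6, 7, 11, 12, 13, 15}


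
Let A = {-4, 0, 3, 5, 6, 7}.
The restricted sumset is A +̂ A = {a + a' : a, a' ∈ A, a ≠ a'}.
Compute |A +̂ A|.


Restricted sumset: A +̂ A = {a + a' : a ∈ A, a' ∈ A, a ≠ a'}.
Equivalently, take A + A and drop any sum 2a that is achievable ONLY as a + a for a ∈ A (i.e. sums representable only with equal summands).
Enumerate pairs (a, a') with a < a' (symmetric, so each unordered pair gives one sum; this covers all a ≠ a'):
  -4 + 0 = -4
  -4 + 3 = -1
  -4 + 5 = 1
  -4 + 6 = 2
  -4 + 7 = 3
  0 + 3 = 3
  0 + 5 = 5
  0 + 6 = 6
  0 + 7 = 7
  3 + 5 = 8
  3 + 6 = 9
  3 + 7 = 10
  5 + 6 = 11
  5 + 7 = 12
  6 + 7 = 13
Collected distinct sums: {-4, -1, 1, 2, 3, 5, 6, 7, 8, 9, 10, 11, 12, 13}
|A +̂ A| = 14
(Reference bound: |A +̂ A| ≥ 2|A| - 3 for |A| ≥ 2, with |A| = 6 giving ≥ 9.)

|A +̂ A| = 14


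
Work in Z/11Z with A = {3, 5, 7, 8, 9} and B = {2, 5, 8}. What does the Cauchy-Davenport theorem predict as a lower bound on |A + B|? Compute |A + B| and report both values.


Cauchy-Davenport: |A + B| ≥ min(p, |A| + |B| - 1) for A, B nonempty in Z/pZ.
|A| = 5, |B| = 3, p = 11.
CD lower bound = min(11, 5 + 3 - 1) = min(11, 7) = 7.
Compute A + B mod 11 directly:
a = 3: 3+2=5, 3+5=8, 3+8=0
a = 5: 5+2=7, 5+5=10, 5+8=2
a = 7: 7+2=9, 7+5=1, 7+8=4
a = 8: 8+2=10, 8+5=2, 8+8=5
a = 9: 9+2=0, 9+5=3, 9+8=6
A + B = {0, 1, 2, 3, 4, 5, 6, 7, 8, 9, 10}, so |A + B| = 11.
Verify: 11 ≥ 7? Yes ✓.

CD lower bound = 7, actual |A + B| = 11.


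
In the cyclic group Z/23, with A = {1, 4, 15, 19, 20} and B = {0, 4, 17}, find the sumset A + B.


Work in Z/23Z: reduce every sum a + b modulo 23.
Enumerate all 15 pairs:
a = 1: 1+0=1, 1+4=5, 1+17=18
a = 4: 4+0=4, 4+4=8, 4+17=21
a = 15: 15+0=15, 15+4=19, 15+17=9
a = 19: 19+0=19, 19+4=0, 19+17=13
a = 20: 20+0=20, 20+4=1, 20+17=14
Distinct residues collected: {0, 1, 4, 5, 8, 9, 13, 14, 15, 18, 19, 20, 21}
|A + B| = 13 (out of 23 total residues).

A + B = {0, 1, 4, 5, 8, 9, 13, 14, 15, 18, 19, 20, 21}


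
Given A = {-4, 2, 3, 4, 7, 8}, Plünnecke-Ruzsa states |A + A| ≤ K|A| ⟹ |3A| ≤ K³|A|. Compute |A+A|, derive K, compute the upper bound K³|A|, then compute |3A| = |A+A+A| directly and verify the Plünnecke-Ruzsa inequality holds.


|A| = 6.
Step 1: Compute A + A by enumerating all 36 pairs.
A + A = {-8, -2, -1, 0, 3, 4, 5, 6, 7, 8, 9, 10, 11, 12, 14, 15, 16}, so |A + A| = 17.
Step 2: Doubling constant K = |A + A|/|A| = 17/6 = 17/6 ≈ 2.8333.
Step 3: Plünnecke-Ruzsa gives |3A| ≤ K³·|A| = (2.8333)³ · 6 ≈ 136.4722.
Step 4: Compute 3A = A + A + A directly by enumerating all triples (a,b,c) ∈ A³; |3A| = 30.
Step 5: Check 30 ≤ 136.4722? Yes ✓.

K = 17/6, Plünnecke-Ruzsa bound K³|A| ≈ 136.4722, |3A| = 30, inequality holds.


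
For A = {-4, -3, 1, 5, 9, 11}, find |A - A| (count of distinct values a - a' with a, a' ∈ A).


A - A = {a - a' : a, a' ∈ A}; |A| = 6.
Bounds: 2|A|-1 ≤ |A - A| ≤ |A|² - |A| + 1, i.e. 11 ≤ |A - A| ≤ 31.
Note: 0 ∈ A - A always (from a - a). The set is symmetric: if d ∈ A - A then -d ∈ A - A.
Enumerate nonzero differences d = a - a' with a > a' (then include -d):
Positive differences: {1, 2, 4, 5, 6, 8, 9, 10, 12, 13, 14, 15}
Full difference set: {0} ∪ (positive diffs) ∪ (negative diffs).
|A - A| = 1 + 2·12 = 25 (matches direct enumeration: 25).

|A - A| = 25


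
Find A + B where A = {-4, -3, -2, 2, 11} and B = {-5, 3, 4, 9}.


A + B = {a + b : a ∈ A, b ∈ B}.
Enumerate all |A|·|B| = 5·4 = 20 pairs (a, b) and collect distinct sums.
a = -4: -4+-5=-9, -4+3=-1, -4+4=0, -4+9=5
a = -3: -3+-5=-8, -3+3=0, -3+4=1, -3+9=6
a = -2: -2+-5=-7, -2+3=1, -2+4=2, -2+9=7
a = 2: 2+-5=-3, 2+3=5, 2+4=6, 2+9=11
a = 11: 11+-5=6, 11+3=14, 11+4=15, 11+9=20
Collecting distinct sums: A + B = {-9, -8, -7, -3, -1, 0, 1, 2, 5, 6, 7, 11, 14, 15, 20}
|A + B| = 15

A + B = {-9, -8, -7, -3, -1, 0, 1, 2, 5, 6, 7, 11, 14, 15, 20}


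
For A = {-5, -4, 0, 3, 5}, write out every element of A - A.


A - A = {a - a' : a, a' ∈ A}.
Compute a - a' for each ordered pair (a, a'):
a = -5: -5--5=0, -5--4=-1, -5-0=-5, -5-3=-8, -5-5=-10
a = -4: -4--5=1, -4--4=0, -4-0=-4, -4-3=-7, -4-5=-9
a = 0: 0--5=5, 0--4=4, 0-0=0, 0-3=-3, 0-5=-5
a = 3: 3--5=8, 3--4=7, 3-0=3, 3-3=0, 3-5=-2
a = 5: 5--5=10, 5--4=9, 5-0=5, 5-3=2, 5-5=0
Collecting distinct values (and noting 0 appears from a-a):
A - A = {-10, -9, -8, -7, -5, -4, -3, -2, -1, 0, 1, 2, 3, 4, 5, 7, 8, 9, 10}
|A - A| = 19

A - A = {-10, -9, -8, -7, -5, -4, -3, -2, -1, 0, 1, 2, 3, 4, 5, 7, 8, 9, 10}


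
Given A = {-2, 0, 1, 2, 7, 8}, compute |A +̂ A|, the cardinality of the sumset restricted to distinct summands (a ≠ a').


Restricted sumset: A +̂ A = {a + a' : a ∈ A, a' ∈ A, a ≠ a'}.
Equivalently, take A + A and drop any sum 2a that is achievable ONLY as a + a for a ∈ A (i.e. sums representable only with equal summands).
Enumerate pairs (a, a') with a < a' (symmetric, so each unordered pair gives one sum; this covers all a ≠ a'):
  -2 + 0 = -2
  -2 + 1 = -1
  -2 + 2 = 0
  -2 + 7 = 5
  -2 + 8 = 6
  0 + 1 = 1
  0 + 2 = 2
  0 + 7 = 7
  0 + 8 = 8
  1 + 2 = 3
  1 + 7 = 8
  1 + 8 = 9
  2 + 7 = 9
  2 + 8 = 10
  7 + 8 = 15
Collected distinct sums: {-2, -1, 0, 1, 2, 3, 5, 6, 7, 8, 9, 10, 15}
|A +̂ A| = 13
(Reference bound: |A +̂ A| ≥ 2|A| - 3 for |A| ≥ 2, with |A| = 6 giving ≥ 9.)

|A +̂ A| = 13


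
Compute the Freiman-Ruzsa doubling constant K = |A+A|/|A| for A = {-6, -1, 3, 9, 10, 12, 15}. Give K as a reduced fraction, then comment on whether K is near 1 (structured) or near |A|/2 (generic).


|A| = 7.
Compute A + A by enumerating all 49 pairs.
A + A = {-12, -7, -3, -2, 2, 3, 4, 6, 8, 9, 11, 12, 13, 14, 15, 18, 19, 20, 21, 22, 24, 25, 27, 30}, so |A + A| = 24.
K = |A + A| / |A| = 24/7 (already in lowest terms) ≈ 3.4286.
Reference: AP of size 7 gives K = 13/7 ≈ 1.8571; a fully generic set of size 7 gives K ≈ 4.0000.

|A| = 7, |A + A| = 24, K = 24/7.


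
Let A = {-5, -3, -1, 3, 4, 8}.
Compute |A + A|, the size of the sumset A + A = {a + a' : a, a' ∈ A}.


A + A = {a + a' : a, a' ∈ A}; |A| = 6.
General bounds: 2|A| - 1 ≤ |A + A| ≤ |A|(|A|+1)/2, i.e. 11 ≤ |A + A| ≤ 21.
Lower bound 2|A|-1 is attained iff A is an arithmetic progression.
Enumerate sums a + a' for a ≤ a' (symmetric, so this suffices):
a = -5: -5+-5=-10, -5+-3=-8, -5+-1=-6, -5+3=-2, -5+4=-1, -5+8=3
a = -3: -3+-3=-6, -3+-1=-4, -3+3=0, -3+4=1, -3+8=5
a = -1: -1+-1=-2, -1+3=2, -1+4=3, -1+8=7
a = 3: 3+3=6, 3+4=7, 3+8=11
a = 4: 4+4=8, 4+8=12
a = 8: 8+8=16
Distinct sums: {-10, -8, -6, -4, -2, -1, 0, 1, 2, 3, 5, 6, 7, 8, 11, 12, 16}
|A + A| = 17

|A + A| = 17


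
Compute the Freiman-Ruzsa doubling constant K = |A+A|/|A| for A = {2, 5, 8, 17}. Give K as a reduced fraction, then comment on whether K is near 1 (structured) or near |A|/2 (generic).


|A| = 4.
Compute A + A by enumerating all 16 pairs.
A + A = {4, 7, 10, 13, 16, 19, 22, 25, 34}, so |A + A| = 9.
K = |A + A| / |A| = 9/4 (already in lowest terms) ≈ 2.2500.
Reference: AP of size 4 gives K = 7/4 ≈ 1.7500; a fully generic set of size 4 gives K ≈ 2.5000.

|A| = 4, |A + A| = 9, K = 9/4.


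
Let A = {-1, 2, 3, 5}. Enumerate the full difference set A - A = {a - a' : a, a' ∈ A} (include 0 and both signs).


A - A = {a - a' : a, a' ∈ A}.
Compute a - a' for each ordered pair (a, a'):
a = -1: -1--1=0, -1-2=-3, -1-3=-4, -1-5=-6
a = 2: 2--1=3, 2-2=0, 2-3=-1, 2-5=-3
a = 3: 3--1=4, 3-2=1, 3-3=0, 3-5=-2
a = 5: 5--1=6, 5-2=3, 5-3=2, 5-5=0
Collecting distinct values (and noting 0 appears from a-a):
A - A = {-6, -4, -3, -2, -1, 0, 1, 2, 3, 4, 6}
|A - A| = 11

A - A = {-6, -4, -3, -2, -1, 0, 1, 2, 3, 4, 6}


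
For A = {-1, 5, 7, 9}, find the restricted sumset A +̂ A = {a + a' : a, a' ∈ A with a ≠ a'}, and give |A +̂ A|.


Restricted sumset: A +̂ A = {a + a' : a ∈ A, a' ∈ A, a ≠ a'}.
Equivalently, take A + A and drop any sum 2a that is achievable ONLY as a + a for a ∈ A (i.e. sums representable only with equal summands).
Enumerate pairs (a, a') with a < a' (symmetric, so each unordered pair gives one sum; this covers all a ≠ a'):
  -1 + 5 = 4
  -1 + 7 = 6
  -1 + 9 = 8
  5 + 7 = 12
  5 + 9 = 14
  7 + 9 = 16
Collected distinct sums: {4, 6, 8, 12, 14, 16}
|A +̂ A| = 6
(Reference bound: |A +̂ A| ≥ 2|A| - 3 for |A| ≥ 2, with |A| = 4 giving ≥ 5.)

|A +̂ A| = 6


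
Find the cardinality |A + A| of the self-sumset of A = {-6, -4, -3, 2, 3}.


A + A = {a + a' : a, a' ∈ A}; |A| = 5.
General bounds: 2|A| - 1 ≤ |A + A| ≤ |A|(|A|+1)/2, i.e. 9 ≤ |A + A| ≤ 15.
Lower bound 2|A|-1 is attained iff A is an arithmetic progression.
Enumerate sums a + a' for a ≤ a' (symmetric, so this suffices):
a = -6: -6+-6=-12, -6+-4=-10, -6+-3=-9, -6+2=-4, -6+3=-3
a = -4: -4+-4=-8, -4+-3=-7, -4+2=-2, -4+3=-1
a = -3: -3+-3=-6, -3+2=-1, -3+3=0
a = 2: 2+2=4, 2+3=5
a = 3: 3+3=6
Distinct sums: {-12, -10, -9, -8, -7, -6, -4, -3, -2, -1, 0, 4, 5, 6}
|A + A| = 14

|A + A| = 14


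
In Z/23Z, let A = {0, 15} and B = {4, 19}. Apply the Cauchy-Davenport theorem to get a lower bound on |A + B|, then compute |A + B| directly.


Cauchy-Davenport: |A + B| ≥ min(p, |A| + |B| - 1) for A, B nonempty in Z/pZ.
|A| = 2, |B| = 2, p = 23.
CD lower bound = min(23, 2 + 2 - 1) = min(23, 3) = 3.
Compute A + B mod 23 directly:
a = 0: 0+4=4, 0+19=19
a = 15: 15+4=19, 15+19=11
A + B = {4, 11, 19}, so |A + B| = 3.
Verify: 3 ≥ 3? Yes ✓.

CD lower bound = 3, actual |A + B| = 3.


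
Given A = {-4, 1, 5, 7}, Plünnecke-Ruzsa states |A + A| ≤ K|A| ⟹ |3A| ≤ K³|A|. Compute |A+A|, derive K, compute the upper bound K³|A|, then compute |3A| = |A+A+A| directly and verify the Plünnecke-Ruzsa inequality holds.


|A| = 4.
Step 1: Compute A + A by enumerating all 16 pairs.
A + A = {-8, -3, 1, 2, 3, 6, 8, 10, 12, 14}, so |A + A| = 10.
Step 2: Doubling constant K = |A + A|/|A| = 10/4 = 10/4 ≈ 2.5000.
Step 3: Plünnecke-Ruzsa gives |3A| ≤ K³·|A| = (2.5000)³ · 4 ≈ 62.5000.
Step 4: Compute 3A = A + A + A directly by enumerating all triples (a,b,c) ∈ A³; |3A| = 19.
Step 5: Check 19 ≤ 62.5000? Yes ✓.

K = 10/4, Plünnecke-Ruzsa bound K³|A| ≈ 62.5000, |3A| = 19, inequality holds.


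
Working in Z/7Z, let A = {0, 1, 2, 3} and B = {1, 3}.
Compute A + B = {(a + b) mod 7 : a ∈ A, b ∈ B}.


Work in Z/7Z: reduce every sum a + b modulo 7.
Enumerate all 8 pairs:
a = 0: 0+1=1, 0+3=3
a = 1: 1+1=2, 1+3=4
a = 2: 2+1=3, 2+3=5
a = 3: 3+1=4, 3+3=6
Distinct residues collected: {1, 2, 3, 4, 5, 6}
|A + B| = 6 (out of 7 total residues).

A + B = {1, 2, 3, 4, 5, 6}


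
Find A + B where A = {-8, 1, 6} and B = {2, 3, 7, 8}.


A + B = {a + b : a ∈ A, b ∈ B}.
Enumerate all |A|·|B| = 3·4 = 12 pairs (a, b) and collect distinct sums.
a = -8: -8+2=-6, -8+3=-5, -8+7=-1, -8+8=0
a = 1: 1+2=3, 1+3=4, 1+7=8, 1+8=9
a = 6: 6+2=8, 6+3=9, 6+7=13, 6+8=14
Collecting distinct sums: A + B = {-6, -5, -1, 0, 3, 4, 8, 9, 13, 14}
|A + B| = 10

A + B = {-6, -5, -1, 0, 3, 4, 8, 9, 13, 14}


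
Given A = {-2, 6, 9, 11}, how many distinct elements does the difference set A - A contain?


A - A = {a - a' : a, a' ∈ A}; |A| = 4.
Bounds: 2|A|-1 ≤ |A - A| ≤ |A|² - |A| + 1, i.e. 7 ≤ |A - A| ≤ 13.
Note: 0 ∈ A - A always (from a - a). The set is symmetric: if d ∈ A - A then -d ∈ A - A.
Enumerate nonzero differences d = a - a' with a > a' (then include -d):
Positive differences: {2, 3, 5, 8, 11, 13}
Full difference set: {0} ∪ (positive diffs) ∪ (negative diffs).
|A - A| = 1 + 2·6 = 13 (matches direct enumeration: 13).

|A - A| = 13


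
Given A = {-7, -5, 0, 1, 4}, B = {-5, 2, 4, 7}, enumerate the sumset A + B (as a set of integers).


A + B = {a + b : a ∈ A, b ∈ B}.
Enumerate all |A|·|B| = 5·4 = 20 pairs (a, b) and collect distinct sums.
a = -7: -7+-5=-12, -7+2=-5, -7+4=-3, -7+7=0
a = -5: -5+-5=-10, -5+2=-3, -5+4=-1, -5+7=2
a = 0: 0+-5=-5, 0+2=2, 0+4=4, 0+7=7
a = 1: 1+-5=-4, 1+2=3, 1+4=5, 1+7=8
a = 4: 4+-5=-1, 4+2=6, 4+4=8, 4+7=11
Collecting distinct sums: A + B = {-12, -10, -5, -4, -3, -1, 0, 2, 3, 4, 5, 6, 7, 8, 11}
|A + B| = 15

A + B = {-12, -10, -5, -4, -3, -1, 0, 2, 3, 4, 5, 6, 7, 8, 11}


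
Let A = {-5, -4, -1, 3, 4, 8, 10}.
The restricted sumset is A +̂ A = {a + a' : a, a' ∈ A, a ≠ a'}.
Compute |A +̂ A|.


Restricted sumset: A +̂ A = {a + a' : a ∈ A, a' ∈ A, a ≠ a'}.
Equivalently, take A + A and drop any sum 2a that is achievable ONLY as a + a for a ∈ A (i.e. sums representable only with equal summands).
Enumerate pairs (a, a') with a < a' (symmetric, so each unordered pair gives one sum; this covers all a ≠ a'):
  -5 + -4 = -9
  -5 + -1 = -6
  -5 + 3 = -2
  -5 + 4 = -1
  -5 + 8 = 3
  -5 + 10 = 5
  -4 + -1 = -5
  -4 + 3 = -1
  -4 + 4 = 0
  -4 + 8 = 4
  -4 + 10 = 6
  -1 + 3 = 2
  -1 + 4 = 3
  -1 + 8 = 7
  -1 + 10 = 9
  3 + 4 = 7
  3 + 8 = 11
  3 + 10 = 13
  4 + 8 = 12
  4 + 10 = 14
  8 + 10 = 18
Collected distinct sums: {-9, -6, -5, -2, -1, 0, 2, 3, 4, 5, 6, 7, 9, 11, 12, 13, 14, 18}
|A +̂ A| = 18
(Reference bound: |A +̂ A| ≥ 2|A| - 3 for |A| ≥ 2, with |A| = 7 giving ≥ 11.)

|A +̂ A| = 18


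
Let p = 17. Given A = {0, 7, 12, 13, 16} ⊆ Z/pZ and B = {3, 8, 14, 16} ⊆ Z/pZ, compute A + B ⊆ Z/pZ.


Work in Z/17Z: reduce every sum a + b modulo 17.
Enumerate all 20 pairs:
a = 0: 0+3=3, 0+8=8, 0+14=14, 0+16=16
a = 7: 7+3=10, 7+8=15, 7+14=4, 7+16=6
a = 12: 12+3=15, 12+8=3, 12+14=9, 12+16=11
a = 13: 13+3=16, 13+8=4, 13+14=10, 13+16=12
a = 16: 16+3=2, 16+8=7, 16+14=13, 16+16=15
Distinct residues collected: {2, 3, 4, 6, 7, 8, 9, 10, 11, 12, 13, 14, 15, 16}
|A + B| = 14 (out of 17 total residues).

A + B = {2, 3, 4, 6, 7, 8, 9, 10, 11, 12, 13, 14, 15, 16}


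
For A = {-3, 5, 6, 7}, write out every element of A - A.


A - A = {a - a' : a, a' ∈ A}.
Compute a - a' for each ordered pair (a, a'):
a = -3: -3--3=0, -3-5=-8, -3-6=-9, -3-7=-10
a = 5: 5--3=8, 5-5=0, 5-6=-1, 5-7=-2
a = 6: 6--3=9, 6-5=1, 6-6=0, 6-7=-1
a = 7: 7--3=10, 7-5=2, 7-6=1, 7-7=0
Collecting distinct values (and noting 0 appears from a-a):
A - A = {-10, -9, -8, -2, -1, 0, 1, 2, 8, 9, 10}
|A - A| = 11

A - A = {-10, -9, -8, -2, -1, 0, 1, 2, 8, 9, 10}


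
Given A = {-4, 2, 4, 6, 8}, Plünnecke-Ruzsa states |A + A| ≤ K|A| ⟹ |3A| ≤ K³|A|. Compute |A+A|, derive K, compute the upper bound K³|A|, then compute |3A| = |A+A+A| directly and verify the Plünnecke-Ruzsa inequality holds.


|A| = 5.
Step 1: Compute A + A by enumerating all 25 pairs.
A + A = {-8, -2, 0, 2, 4, 6, 8, 10, 12, 14, 16}, so |A + A| = 11.
Step 2: Doubling constant K = |A + A|/|A| = 11/5 = 11/5 ≈ 2.2000.
Step 3: Plünnecke-Ruzsa gives |3A| ≤ K³·|A| = (2.2000)³ · 5 ≈ 53.2400.
Step 4: Compute 3A = A + A + A directly by enumerating all triples (a,b,c) ∈ A³; |3A| = 17.
Step 5: Check 17 ≤ 53.2400? Yes ✓.

K = 11/5, Plünnecke-Ruzsa bound K³|A| ≈ 53.2400, |3A| = 17, inequality holds.


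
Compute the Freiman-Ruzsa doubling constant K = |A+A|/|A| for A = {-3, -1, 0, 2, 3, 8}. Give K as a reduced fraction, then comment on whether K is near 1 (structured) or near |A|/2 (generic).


|A| = 6.
Compute A + A by enumerating all 36 pairs.
A + A = {-6, -4, -3, -2, -1, 0, 1, 2, 3, 4, 5, 6, 7, 8, 10, 11, 16}, so |A + A| = 17.
K = |A + A| / |A| = 17/6 (already in lowest terms) ≈ 2.8333.
Reference: AP of size 6 gives K = 11/6 ≈ 1.8333; a fully generic set of size 6 gives K ≈ 3.5000.

|A| = 6, |A + A| = 17, K = 17/6.


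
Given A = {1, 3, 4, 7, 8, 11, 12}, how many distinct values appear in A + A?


A + A = {a + a' : a, a' ∈ A}; |A| = 7.
General bounds: 2|A| - 1 ≤ |A + A| ≤ |A|(|A|+1)/2, i.e. 13 ≤ |A + A| ≤ 28.
Lower bound 2|A|-1 is attained iff A is an arithmetic progression.
Enumerate sums a + a' for a ≤ a' (symmetric, so this suffices):
a = 1: 1+1=2, 1+3=4, 1+4=5, 1+7=8, 1+8=9, 1+11=12, 1+12=13
a = 3: 3+3=6, 3+4=7, 3+7=10, 3+8=11, 3+11=14, 3+12=15
a = 4: 4+4=8, 4+7=11, 4+8=12, 4+11=15, 4+12=16
a = 7: 7+7=14, 7+8=15, 7+11=18, 7+12=19
a = 8: 8+8=16, 8+11=19, 8+12=20
a = 11: 11+11=22, 11+12=23
a = 12: 12+12=24
Distinct sums: {2, 4, 5, 6, 7, 8, 9, 10, 11, 12, 13, 14, 15, 16, 18, 19, 20, 22, 23, 24}
|A + A| = 20

|A + A| = 20


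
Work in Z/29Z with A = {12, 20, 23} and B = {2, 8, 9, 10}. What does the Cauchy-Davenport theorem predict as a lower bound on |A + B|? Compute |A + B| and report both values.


Cauchy-Davenport: |A + B| ≥ min(p, |A| + |B| - 1) for A, B nonempty in Z/pZ.
|A| = 3, |B| = 4, p = 29.
CD lower bound = min(29, 3 + 4 - 1) = min(29, 6) = 6.
Compute A + B mod 29 directly:
a = 12: 12+2=14, 12+8=20, 12+9=21, 12+10=22
a = 20: 20+2=22, 20+8=28, 20+9=0, 20+10=1
a = 23: 23+2=25, 23+8=2, 23+9=3, 23+10=4
A + B = {0, 1, 2, 3, 4, 14, 20, 21, 22, 25, 28}, so |A + B| = 11.
Verify: 11 ≥ 6? Yes ✓.

CD lower bound = 6, actual |A + B| = 11.


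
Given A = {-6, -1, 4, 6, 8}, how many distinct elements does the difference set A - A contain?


A - A = {a - a' : a, a' ∈ A}; |A| = 5.
Bounds: 2|A|-1 ≤ |A - A| ≤ |A|² - |A| + 1, i.e. 9 ≤ |A - A| ≤ 21.
Note: 0 ∈ A - A always (from a - a). The set is symmetric: if d ∈ A - A then -d ∈ A - A.
Enumerate nonzero differences d = a - a' with a > a' (then include -d):
Positive differences: {2, 4, 5, 7, 9, 10, 12, 14}
Full difference set: {0} ∪ (positive diffs) ∪ (negative diffs).
|A - A| = 1 + 2·8 = 17 (matches direct enumeration: 17).

|A - A| = 17


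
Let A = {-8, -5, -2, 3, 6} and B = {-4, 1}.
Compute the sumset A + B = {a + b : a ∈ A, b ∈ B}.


A + B = {a + b : a ∈ A, b ∈ B}.
Enumerate all |A|·|B| = 5·2 = 10 pairs (a, b) and collect distinct sums.
a = -8: -8+-4=-12, -8+1=-7
a = -5: -5+-4=-9, -5+1=-4
a = -2: -2+-4=-6, -2+1=-1
a = 3: 3+-4=-1, 3+1=4
a = 6: 6+-4=2, 6+1=7
Collecting distinct sums: A + B = {-12, -9, -7, -6, -4, -1, 2, 4, 7}
|A + B| = 9

A + B = {-12, -9, -7, -6, -4, -1, 2, 4, 7}


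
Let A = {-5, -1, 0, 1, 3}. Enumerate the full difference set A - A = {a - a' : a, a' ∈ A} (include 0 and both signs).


A - A = {a - a' : a, a' ∈ A}.
Compute a - a' for each ordered pair (a, a'):
a = -5: -5--5=0, -5--1=-4, -5-0=-5, -5-1=-6, -5-3=-8
a = -1: -1--5=4, -1--1=0, -1-0=-1, -1-1=-2, -1-3=-4
a = 0: 0--5=5, 0--1=1, 0-0=0, 0-1=-1, 0-3=-3
a = 1: 1--5=6, 1--1=2, 1-0=1, 1-1=0, 1-3=-2
a = 3: 3--5=8, 3--1=4, 3-0=3, 3-1=2, 3-3=0
Collecting distinct values (and noting 0 appears from a-a):
A - A = {-8, -6, -5, -4, -3, -2, -1, 0, 1, 2, 3, 4, 5, 6, 8}
|A - A| = 15

A - A = {-8, -6, -5, -4, -3, -2, -1, 0, 1, 2, 3, 4, 5, 6, 8}


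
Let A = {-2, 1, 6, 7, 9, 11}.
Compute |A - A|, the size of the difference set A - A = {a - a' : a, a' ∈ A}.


A - A = {a - a' : a, a' ∈ A}; |A| = 6.
Bounds: 2|A|-1 ≤ |A - A| ≤ |A|² - |A| + 1, i.e. 11 ≤ |A - A| ≤ 31.
Note: 0 ∈ A - A always (from a - a). The set is symmetric: if d ∈ A - A then -d ∈ A - A.
Enumerate nonzero differences d = a - a' with a > a' (then include -d):
Positive differences: {1, 2, 3, 4, 5, 6, 8, 9, 10, 11, 13}
Full difference set: {0} ∪ (positive diffs) ∪ (negative diffs).
|A - A| = 1 + 2·11 = 23 (matches direct enumeration: 23).

|A - A| = 23


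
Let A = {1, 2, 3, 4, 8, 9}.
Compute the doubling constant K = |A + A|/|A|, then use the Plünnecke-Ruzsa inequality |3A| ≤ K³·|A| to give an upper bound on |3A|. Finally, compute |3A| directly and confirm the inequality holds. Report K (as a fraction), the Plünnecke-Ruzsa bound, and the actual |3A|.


|A| = 6.
Step 1: Compute A + A by enumerating all 36 pairs.
A + A = {2, 3, 4, 5, 6, 7, 8, 9, 10, 11, 12, 13, 16, 17, 18}, so |A + A| = 15.
Step 2: Doubling constant K = |A + A|/|A| = 15/6 = 15/6 ≈ 2.5000.
Step 3: Plünnecke-Ruzsa gives |3A| ≤ K³·|A| = (2.5000)³ · 6 ≈ 93.7500.
Step 4: Compute 3A = A + A + A directly by enumerating all triples (a,b,c) ∈ A³; |3A| = 24.
Step 5: Check 24 ≤ 93.7500? Yes ✓.

K = 15/6, Plünnecke-Ruzsa bound K³|A| ≈ 93.7500, |3A| = 24, inequality holds.


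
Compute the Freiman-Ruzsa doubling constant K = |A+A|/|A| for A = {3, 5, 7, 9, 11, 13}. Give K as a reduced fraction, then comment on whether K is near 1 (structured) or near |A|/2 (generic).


|A| = 6.
Compute A + A by enumerating all 36 pairs.
A + A = {6, 8, 10, 12, 14, 16, 18, 20, 22, 24, 26}, so |A + A| = 11.
K = |A + A| / |A| = 11/6 (already in lowest terms) ≈ 1.8333.
Reference: AP of size 6 gives K = 11/6 ≈ 1.8333; a fully generic set of size 6 gives K ≈ 3.5000.

|A| = 6, |A + A| = 11, K = 11/6.


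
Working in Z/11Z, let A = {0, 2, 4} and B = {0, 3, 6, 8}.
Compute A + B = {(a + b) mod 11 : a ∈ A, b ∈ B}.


Work in Z/11Z: reduce every sum a + b modulo 11.
Enumerate all 12 pairs:
a = 0: 0+0=0, 0+3=3, 0+6=6, 0+8=8
a = 2: 2+0=2, 2+3=5, 2+6=8, 2+8=10
a = 4: 4+0=4, 4+3=7, 4+6=10, 4+8=1
Distinct residues collected: {0, 1, 2, 3, 4, 5, 6, 7, 8, 10}
|A + B| = 10 (out of 11 total residues).

A + B = {0, 1, 2, 3, 4, 5, 6, 7, 8, 10}


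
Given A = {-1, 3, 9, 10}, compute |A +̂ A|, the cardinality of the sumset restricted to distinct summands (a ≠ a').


Restricted sumset: A +̂ A = {a + a' : a ∈ A, a' ∈ A, a ≠ a'}.
Equivalently, take A + A and drop any sum 2a that is achievable ONLY as a + a for a ∈ A (i.e. sums representable only with equal summands).
Enumerate pairs (a, a') with a < a' (symmetric, so each unordered pair gives one sum; this covers all a ≠ a'):
  -1 + 3 = 2
  -1 + 9 = 8
  -1 + 10 = 9
  3 + 9 = 12
  3 + 10 = 13
  9 + 10 = 19
Collected distinct sums: {2, 8, 9, 12, 13, 19}
|A +̂ A| = 6
(Reference bound: |A +̂ A| ≥ 2|A| - 3 for |A| ≥ 2, with |A| = 4 giving ≥ 5.)

|A +̂ A| = 6


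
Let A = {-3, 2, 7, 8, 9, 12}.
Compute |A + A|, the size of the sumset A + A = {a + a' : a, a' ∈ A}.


A + A = {a + a' : a, a' ∈ A}; |A| = 6.
General bounds: 2|A| - 1 ≤ |A + A| ≤ |A|(|A|+1)/2, i.e. 11 ≤ |A + A| ≤ 21.
Lower bound 2|A|-1 is attained iff A is an arithmetic progression.
Enumerate sums a + a' for a ≤ a' (symmetric, so this suffices):
a = -3: -3+-3=-6, -3+2=-1, -3+7=4, -3+8=5, -3+9=6, -3+12=9
a = 2: 2+2=4, 2+7=9, 2+8=10, 2+9=11, 2+12=14
a = 7: 7+7=14, 7+8=15, 7+9=16, 7+12=19
a = 8: 8+8=16, 8+9=17, 8+12=20
a = 9: 9+9=18, 9+12=21
a = 12: 12+12=24
Distinct sums: {-6, -1, 4, 5, 6, 9, 10, 11, 14, 15, 16, 17, 18, 19, 20, 21, 24}
|A + A| = 17

|A + A| = 17


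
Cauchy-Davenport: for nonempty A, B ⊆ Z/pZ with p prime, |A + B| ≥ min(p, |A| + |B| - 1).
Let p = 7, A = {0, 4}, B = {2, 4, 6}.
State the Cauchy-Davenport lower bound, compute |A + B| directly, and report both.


Cauchy-Davenport: |A + B| ≥ min(p, |A| + |B| - 1) for A, B nonempty in Z/pZ.
|A| = 2, |B| = 3, p = 7.
CD lower bound = min(7, 2 + 3 - 1) = min(7, 4) = 4.
Compute A + B mod 7 directly:
a = 0: 0+2=2, 0+4=4, 0+6=6
a = 4: 4+2=6, 4+4=1, 4+6=3
A + B = {1, 2, 3, 4, 6}, so |A + B| = 5.
Verify: 5 ≥ 4? Yes ✓.

CD lower bound = 4, actual |A + B| = 5.


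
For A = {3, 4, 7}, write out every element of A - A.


A - A = {a - a' : a, a' ∈ A}.
Compute a - a' for each ordered pair (a, a'):
a = 3: 3-3=0, 3-4=-1, 3-7=-4
a = 4: 4-3=1, 4-4=0, 4-7=-3
a = 7: 7-3=4, 7-4=3, 7-7=0
Collecting distinct values (and noting 0 appears from a-a):
A - A = {-4, -3, -1, 0, 1, 3, 4}
|A - A| = 7

A - A = {-4, -3, -1, 0, 1, 3, 4}


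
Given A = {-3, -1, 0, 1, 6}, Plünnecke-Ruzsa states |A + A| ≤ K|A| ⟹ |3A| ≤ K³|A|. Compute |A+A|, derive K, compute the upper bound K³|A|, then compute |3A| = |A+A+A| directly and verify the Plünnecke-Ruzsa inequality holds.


|A| = 5.
Step 1: Compute A + A by enumerating all 25 pairs.
A + A = {-6, -4, -3, -2, -1, 0, 1, 2, 3, 5, 6, 7, 12}, so |A + A| = 13.
Step 2: Doubling constant K = |A + A|/|A| = 13/5 = 13/5 ≈ 2.6000.
Step 3: Plünnecke-Ruzsa gives |3A| ≤ K³·|A| = (2.6000)³ · 5 ≈ 87.8800.
Step 4: Compute 3A = A + A + A directly by enumerating all triples (a,b,c) ∈ A³; |3A| = 22.
Step 5: Check 22 ≤ 87.8800? Yes ✓.

K = 13/5, Plünnecke-Ruzsa bound K³|A| ≈ 87.8800, |3A| = 22, inequality holds.


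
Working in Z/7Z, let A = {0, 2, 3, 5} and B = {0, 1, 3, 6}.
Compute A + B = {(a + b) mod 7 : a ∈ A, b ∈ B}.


Work in Z/7Z: reduce every sum a + b modulo 7.
Enumerate all 16 pairs:
a = 0: 0+0=0, 0+1=1, 0+3=3, 0+6=6
a = 2: 2+0=2, 2+1=3, 2+3=5, 2+6=1
a = 3: 3+0=3, 3+1=4, 3+3=6, 3+6=2
a = 5: 5+0=5, 5+1=6, 5+3=1, 5+6=4
Distinct residues collected: {0, 1, 2, 3, 4, 5, 6}
|A + B| = 7 (out of 7 total residues).

A + B = {0, 1, 2, 3, 4, 5, 6}


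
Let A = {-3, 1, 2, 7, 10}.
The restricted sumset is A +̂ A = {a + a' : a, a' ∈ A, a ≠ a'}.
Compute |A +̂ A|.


Restricted sumset: A +̂ A = {a + a' : a ∈ A, a' ∈ A, a ≠ a'}.
Equivalently, take A + A and drop any sum 2a that is achievable ONLY as a + a for a ∈ A (i.e. sums representable only with equal summands).
Enumerate pairs (a, a') with a < a' (symmetric, so each unordered pair gives one sum; this covers all a ≠ a'):
  -3 + 1 = -2
  -3 + 2 = -1
  -3 + 7 = 4
  -3 + 10 = 7
  1 + 2 = 3
  1 + 7 = 8
  1 + 10 = 11
  2 + 7 = 9
  2 + 10 = 12
  7 + 10 = 17
Collected distinct sums: {-2, -1, 3, 4, 7, 8, 9, 11, 12, 17}
|A +̂ A| = 10
(Reference bound: |A +̂ A| ≥ 2|A| - 3 for |A| ≥ 2, with |A| = 5 giving ≥ 7.)

|A +̂ A| = 10


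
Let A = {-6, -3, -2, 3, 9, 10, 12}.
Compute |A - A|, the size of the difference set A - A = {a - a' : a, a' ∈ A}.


A - A = {a - a' : a, a' ∈ A}; |A| = 7.
Bounds: 2|A|-1 ≤ |A - A| ≤ |A|² - |A| + 1, i.e. 13 ≤ |A - A| ≤ 43.
Note: 0 ∈ A - A always (from a - a). The set is symmetric: if d ∈ A - A then -d ∈ A - A.
Enumerate nonzero differences d = a - a' with a > a' (then include -d):
Positive differences: {1, 2, 3, 4, 5, 6, 7, 9, 11, 12, 13, 14, 15, 16, 18}
Full difference set: {0} ∪ (positive diffs) ∪ (negative diffs).
|A - A| = 1 + 2·15 = 31 (matches direct enumeration: 31).

|A - A| = 31


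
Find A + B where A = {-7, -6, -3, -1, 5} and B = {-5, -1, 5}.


A + B = {a + b : a ∈ A, b ∈ B}.
Enumerate all |A|·|B| = 5·3 = 15 pairs (a, b) and collect distinct sums.
a = -7: -7+-5=-12, -7+-1=-8, -7+5=-2
a = -6: -6+-5=-11, -6+-1=-7, -6+5=-1
a = -3: -3+-5=-8, -3+-1=-4, -3+5=2
a = -1: -1+-5=-6, -1+-1=-2, -1+5=4
a = 5: 5+-5=0, 5+-1=4, 5+5=10
Collecting distinct sums: A + B = {-12, -11, -8, -7, -6, -4, -2, -1, 0, 2, 4, 10}
|A + B| = 12

A + B = {-12, -11, -8, -7, -6, -4, -2, -1, 0, 2, 4, 10}


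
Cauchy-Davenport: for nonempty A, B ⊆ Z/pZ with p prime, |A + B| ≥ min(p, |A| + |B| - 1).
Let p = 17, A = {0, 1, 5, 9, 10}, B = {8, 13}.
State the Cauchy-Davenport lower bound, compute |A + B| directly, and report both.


Cauchy-Davenport: |A + B| ≥ min(p, |A| + |B| - 1) for A, B nonempty in Z/pZ.
|A| = 5, |B| = 2, p = 17.
CD lower bound = min(17, 5 + 2 - 1) = min(17, 6) = 6.
Compute A + B mod 17 directly:
a = 0: 0+8=8, 0+13=13
a = 1: 1+8=9, 1+13=14
a = 5: 5+8=13, 5+13=1
a = 9: 9+8=0, 9+13=5
a = 10: 10+8=1, 10+13=6
A + B = {0, 1, 5, 6, 8, 9, 13, 14}, so |A + B| = 8.
Verify: 8 ≥ 6? Yes ✓.

CD lower bound = 6, actual |A + B| = 8.


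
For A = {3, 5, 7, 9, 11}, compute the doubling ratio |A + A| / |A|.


|A| = 5.
Compute A + A by enumerating all 25 pairs.
A + A = {6, 8, 10, 12, 14, 16, 18, 20, 22}, so |A + A| = 9.
K = |A + A| / |A| = 9/5 (already in lowest terms) ≈ 1.8000.
Reference: AP of size 5 gives K = 9/5 ≈ 1.8000; a fully generic set of size 5 gives K ≈ 3.0000.

|A| = 5, |A + A| = 9, K = 9/5.


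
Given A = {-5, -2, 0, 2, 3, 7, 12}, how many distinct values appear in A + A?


A + A = {a + a' : a, a' ∈ A}; |A| = 7.
General bounds: 2|A| - 1 ≤ |A + A| ≤ |A|(|A|+1)/2, i.e. 13 ≤ |A + A| ≤ 28.
Lower bound 2|A|-1 is attained iff A is an arithmetic progression.
Enumerate sums a + a' for a ≤ a' (symmetric, so this suffices):
a = -5: -5+-5=-10, -5+-2=-7, -5+0=-5, -5+2=-3, -5+3=-2, -5+7=2, -5+12=7
a = -2: -2+-2=-4, -2+0=-2, -2+2=0, -2+3=1, -2+7=5, -2+12=10
a = 0: 0+0=0, 0+2=2, 0+3=3, 0+7=7, 0+12=12
a = 2: 2+2=4, 2+3=5, 2+7=9, 2+12=14
a = 3: 3+3=6, 3+7=10, 3+12=15
a = 7: 7+7=14, 7+12=19
a = 12: 12+12=24
Distinct sums: {-10, -7, -5, -4, -3, -2, 0, 1, 2, 3, 4, 5, 6, 7, 9, 10, 12, 14, 15, 19, 24}
|A + A| = 21

|A + A| = 21


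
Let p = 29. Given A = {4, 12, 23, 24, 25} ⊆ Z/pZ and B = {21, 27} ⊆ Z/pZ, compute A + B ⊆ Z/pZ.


Work in Z/29Z: reduce every sum a + b modulo 29.
Enumerate all 10 pairs:
a = 4: 4+21=25, 4+27=2
a = 12: 12+21=4, 12+27=10
a = 23: 23+21=15, 23+27=21
a = 24: 24+21=16, 24+27=22
a = 25: 25+21=17, 25+27=23
Distinct residues collected: {2, 4, 10, 15, 16, 17, 21, 22, 23, 25}
|A + B| = 10 (out of 29 total residues).

A + B = {2, 4, 10, 15, 16, 17, 21, 22, 23, 25}


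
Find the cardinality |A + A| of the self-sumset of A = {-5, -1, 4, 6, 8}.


A + A = {a + a' : a, a' ∈ A}; |A| = 5.
General bounds: 2|A| - 1 ≤ |A + A| ≤ |A|(|A|+1)/2, i.e. 9 ≤ |A + A| ≤ 15.
Lower bound 2|A|-1 is attained iff A is an arithmetic progression.
Enumerate sums a + a' for a ≤ a' (symmetric, so this suffices):
a = -5: -5+-5=-10, -5+-1=-6, -5+4=-1, -5+6=1, -5+8=3
a = -1: -1+-1=-2, -1+4=3, -1+6=5, -1+8=7
a = 4: 4+4=8, 4+6=10, 4+8=12
a = 6: 6+6=12, 6+8=14
a = 8: 8+8=16
Distinct sums: {-10, -6, -2, -1, 1, 3, 5, 7, 8, 10, 12, 14, 16}
|A + A| = 13

|A + A| = 13
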